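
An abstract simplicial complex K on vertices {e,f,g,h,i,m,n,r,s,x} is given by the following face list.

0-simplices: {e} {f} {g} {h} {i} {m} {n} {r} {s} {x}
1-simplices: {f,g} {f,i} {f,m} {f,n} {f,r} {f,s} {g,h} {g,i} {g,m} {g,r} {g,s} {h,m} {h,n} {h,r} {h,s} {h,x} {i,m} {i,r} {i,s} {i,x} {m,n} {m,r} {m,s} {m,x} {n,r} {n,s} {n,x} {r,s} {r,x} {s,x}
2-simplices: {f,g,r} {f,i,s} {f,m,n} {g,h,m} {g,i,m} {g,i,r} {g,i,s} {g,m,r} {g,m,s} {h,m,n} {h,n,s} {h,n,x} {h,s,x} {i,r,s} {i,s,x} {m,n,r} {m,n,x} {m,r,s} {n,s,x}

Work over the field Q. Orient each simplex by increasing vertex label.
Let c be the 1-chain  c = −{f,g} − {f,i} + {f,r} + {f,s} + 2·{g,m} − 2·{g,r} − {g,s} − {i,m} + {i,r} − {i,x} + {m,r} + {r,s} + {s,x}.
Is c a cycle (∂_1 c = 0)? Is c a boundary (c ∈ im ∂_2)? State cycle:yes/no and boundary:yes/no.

n_0=10 n_1=30 n_2=19  [Q]
∂1: piv[fg,fi,fm,fn,fr,fs,gh,hx] rk=8  ker:gi,gm,gr,gs,hm,hn,hr,hs,im,ir,is,ix,mn,mr,ms,mx,nr,ns,nx,rs,rx,sx
∂2: piv[fgr,fis,fmn,ghm,gim,gir,gis,gmr,gms,hmn,hns,hnx,hsx,irs,isx,mnr,mnx] rk=17  ker:mrs,nsx
∂1c = 0
c vs im∂2: reduces to 0 ⇒ boundary

cycle:yes boundary:yes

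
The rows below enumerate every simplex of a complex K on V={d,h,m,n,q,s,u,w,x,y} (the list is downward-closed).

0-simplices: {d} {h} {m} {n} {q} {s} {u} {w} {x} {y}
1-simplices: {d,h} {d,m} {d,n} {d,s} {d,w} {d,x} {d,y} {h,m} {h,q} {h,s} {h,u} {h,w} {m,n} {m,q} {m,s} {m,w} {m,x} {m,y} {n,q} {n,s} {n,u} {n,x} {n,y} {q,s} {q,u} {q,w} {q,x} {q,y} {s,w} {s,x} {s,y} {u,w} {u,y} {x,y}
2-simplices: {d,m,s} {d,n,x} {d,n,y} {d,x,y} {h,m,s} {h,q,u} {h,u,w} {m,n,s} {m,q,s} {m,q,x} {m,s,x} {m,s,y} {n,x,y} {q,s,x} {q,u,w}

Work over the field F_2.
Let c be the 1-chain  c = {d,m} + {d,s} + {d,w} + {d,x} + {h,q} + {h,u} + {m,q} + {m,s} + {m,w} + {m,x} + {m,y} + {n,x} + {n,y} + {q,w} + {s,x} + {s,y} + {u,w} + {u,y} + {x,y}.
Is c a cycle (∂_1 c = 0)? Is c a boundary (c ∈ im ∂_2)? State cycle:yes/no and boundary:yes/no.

n_0=10 n_1=34 n_2=15  [Z2]
∂1: piv[dh,dm,dn,ds,dw,dx,dy,hq,hu] rk=9  ker:hm,hs,hw,mn,mq,ms,mw,mx,my,nq,ns,nu,nx,ny,qs,qu,qw,qx,qy,sw,sx,sy,uw,uy,xy
∂2: piv[dms,dnx,dny,dxy,hms,hqu,huw,mns,mqs,mqx,msx,msy,quw] rk=13  ker:nxy,qsx
∂1c = {q} + {u} + {x} + {y}

cycle:no boundary:no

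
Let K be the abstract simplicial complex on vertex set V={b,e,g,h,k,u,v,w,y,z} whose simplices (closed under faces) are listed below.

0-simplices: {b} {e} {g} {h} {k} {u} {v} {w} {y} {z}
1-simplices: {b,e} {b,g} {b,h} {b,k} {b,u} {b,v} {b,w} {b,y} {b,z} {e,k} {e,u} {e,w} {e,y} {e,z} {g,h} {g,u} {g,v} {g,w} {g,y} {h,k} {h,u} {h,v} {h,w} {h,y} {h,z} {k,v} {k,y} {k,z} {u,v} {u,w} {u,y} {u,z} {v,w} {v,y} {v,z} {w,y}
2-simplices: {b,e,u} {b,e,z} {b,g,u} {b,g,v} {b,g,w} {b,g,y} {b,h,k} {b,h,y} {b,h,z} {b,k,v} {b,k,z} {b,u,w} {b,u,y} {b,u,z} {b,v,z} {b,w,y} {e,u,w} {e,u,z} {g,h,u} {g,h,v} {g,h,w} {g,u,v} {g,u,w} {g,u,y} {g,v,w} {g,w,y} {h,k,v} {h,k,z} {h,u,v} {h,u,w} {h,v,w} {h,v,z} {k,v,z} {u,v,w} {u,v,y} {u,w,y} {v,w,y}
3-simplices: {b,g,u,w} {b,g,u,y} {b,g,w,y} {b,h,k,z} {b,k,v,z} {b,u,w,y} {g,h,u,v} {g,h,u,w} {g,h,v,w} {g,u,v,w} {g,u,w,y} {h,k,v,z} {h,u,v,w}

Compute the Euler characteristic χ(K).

n_0=10 n_1=36 n_2=37 n_3=13
χ=+10−36+37−13=-2

χ(K)=-2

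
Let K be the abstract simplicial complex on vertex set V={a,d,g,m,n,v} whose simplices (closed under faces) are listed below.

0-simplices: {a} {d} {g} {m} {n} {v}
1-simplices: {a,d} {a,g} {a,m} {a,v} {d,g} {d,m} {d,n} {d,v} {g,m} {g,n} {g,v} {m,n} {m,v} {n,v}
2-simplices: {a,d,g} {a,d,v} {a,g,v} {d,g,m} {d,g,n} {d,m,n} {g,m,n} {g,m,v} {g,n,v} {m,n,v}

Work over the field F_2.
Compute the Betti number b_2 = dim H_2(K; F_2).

b_2=2

n_0=6 n_1=14 n_2=10  [Z2]
∂1: piv[ad,ag,am,av,dn] rk=5  ker:dg,dm,dv,gm,gn,gv,mn,mv,nv
∂2: piv[adg,adv,agv,dgm,dgn,dmn,gmv,gnv] rk=8  ker:gmn,mnv
b_2=(10−8)−0=2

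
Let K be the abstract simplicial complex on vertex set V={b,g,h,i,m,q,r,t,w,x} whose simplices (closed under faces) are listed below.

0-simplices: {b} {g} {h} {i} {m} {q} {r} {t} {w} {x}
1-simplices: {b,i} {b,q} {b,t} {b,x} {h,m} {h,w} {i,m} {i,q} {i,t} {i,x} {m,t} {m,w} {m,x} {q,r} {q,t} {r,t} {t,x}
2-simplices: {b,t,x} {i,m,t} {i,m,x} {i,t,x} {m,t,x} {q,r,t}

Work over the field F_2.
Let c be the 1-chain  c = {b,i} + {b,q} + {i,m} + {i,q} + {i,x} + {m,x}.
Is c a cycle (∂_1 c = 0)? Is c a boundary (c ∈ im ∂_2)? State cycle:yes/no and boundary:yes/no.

n_0=10 n_1=17 n_2=6  [Z2]
∂1: piv[bi,bq,bt,bx,hm,hw,im,qr] rk=8  ker:iq,it,ix,mt,mw,mx,qt,rt,tx
∂2: piv[btx,imt,imx,itx,qrt] rk=5  ker:mtx
∂1c = 0
c vs im∂2: residual ≠ 0 ⇒ not boundary

cycle:yes boundary:no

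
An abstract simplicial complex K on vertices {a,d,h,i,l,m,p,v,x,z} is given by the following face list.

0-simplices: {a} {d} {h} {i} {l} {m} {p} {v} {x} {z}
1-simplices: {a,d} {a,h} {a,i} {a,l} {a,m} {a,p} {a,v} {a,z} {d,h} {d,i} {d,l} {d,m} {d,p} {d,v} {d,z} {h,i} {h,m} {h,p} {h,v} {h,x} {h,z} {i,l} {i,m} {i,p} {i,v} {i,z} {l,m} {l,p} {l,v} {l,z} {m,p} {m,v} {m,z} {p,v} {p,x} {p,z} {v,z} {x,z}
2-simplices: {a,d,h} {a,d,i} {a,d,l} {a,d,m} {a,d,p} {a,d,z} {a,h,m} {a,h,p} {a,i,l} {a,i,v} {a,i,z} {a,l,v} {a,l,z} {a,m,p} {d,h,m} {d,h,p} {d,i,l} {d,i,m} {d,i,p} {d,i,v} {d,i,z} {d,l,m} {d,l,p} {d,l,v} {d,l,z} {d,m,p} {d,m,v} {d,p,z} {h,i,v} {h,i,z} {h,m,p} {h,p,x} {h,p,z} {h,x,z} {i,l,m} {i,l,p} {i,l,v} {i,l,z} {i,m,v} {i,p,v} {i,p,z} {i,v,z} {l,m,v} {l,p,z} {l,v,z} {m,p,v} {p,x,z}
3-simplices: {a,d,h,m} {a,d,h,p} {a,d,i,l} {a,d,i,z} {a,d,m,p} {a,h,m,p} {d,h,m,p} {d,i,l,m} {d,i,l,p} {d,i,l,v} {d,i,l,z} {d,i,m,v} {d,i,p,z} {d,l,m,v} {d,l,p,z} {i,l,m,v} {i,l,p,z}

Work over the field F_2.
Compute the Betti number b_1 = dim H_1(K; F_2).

n_0=10 n_1=38 n_2=47 n_3=17  [Z2]
∂1: piv[ad,ah,ai,al,am,ap,av,az,hx] rk=9  ker:dh,di,dl,dm,dp,dv,dz,hi,hm,hp,hv,hz,il,im,ip,iv,iz,lm,lp,lv,lz,mp,mv,mz,pv,px,pz,vz,xz
∂2: piv[adh,adi,adl,adm,adp,adz,ahm,ahp,ail,aiv,aiz,alv,alz,amp,dim,dip,div,dlm,dlp,dmv,dpz,hiv,hiz,hpx,hpz,hxz,ipv,ivz] rk=28  ker:dhm,dhp,dil,diz,dlv,dlz,dmp,hmp,ilm,ilp,ilv,ilz,imv,ipz,lmv,lpz,lvz,mpv,pxz
∂3: piv[adhm,adhp,adil,adiz,admp,ahmp,dilm,dilp,dilv,dilz,dimv,dipz,dlmv,dlpz] rk=14  ker:dhmp,ilmv,ilpz
b_1=(38−9)−28=1

b_1=1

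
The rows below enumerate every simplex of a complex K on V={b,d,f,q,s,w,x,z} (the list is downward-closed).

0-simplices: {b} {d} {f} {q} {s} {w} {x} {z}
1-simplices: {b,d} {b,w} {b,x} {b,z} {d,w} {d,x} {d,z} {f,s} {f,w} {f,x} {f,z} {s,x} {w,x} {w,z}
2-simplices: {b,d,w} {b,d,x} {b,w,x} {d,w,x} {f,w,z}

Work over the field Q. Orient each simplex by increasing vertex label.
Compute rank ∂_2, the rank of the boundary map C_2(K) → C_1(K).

n_0=8 n_1=14 n_2=5  [Q]
∂1: piv[bd,bw,bx,bz,fs,fw] rk=6  ker:dw,dx,dz,fx,fz,sx,wx,wz
∂2: piv[bdw,bdx,bwx,fwz] rk=4  ker:dwx
rk∂_2=4

rank∂_2=4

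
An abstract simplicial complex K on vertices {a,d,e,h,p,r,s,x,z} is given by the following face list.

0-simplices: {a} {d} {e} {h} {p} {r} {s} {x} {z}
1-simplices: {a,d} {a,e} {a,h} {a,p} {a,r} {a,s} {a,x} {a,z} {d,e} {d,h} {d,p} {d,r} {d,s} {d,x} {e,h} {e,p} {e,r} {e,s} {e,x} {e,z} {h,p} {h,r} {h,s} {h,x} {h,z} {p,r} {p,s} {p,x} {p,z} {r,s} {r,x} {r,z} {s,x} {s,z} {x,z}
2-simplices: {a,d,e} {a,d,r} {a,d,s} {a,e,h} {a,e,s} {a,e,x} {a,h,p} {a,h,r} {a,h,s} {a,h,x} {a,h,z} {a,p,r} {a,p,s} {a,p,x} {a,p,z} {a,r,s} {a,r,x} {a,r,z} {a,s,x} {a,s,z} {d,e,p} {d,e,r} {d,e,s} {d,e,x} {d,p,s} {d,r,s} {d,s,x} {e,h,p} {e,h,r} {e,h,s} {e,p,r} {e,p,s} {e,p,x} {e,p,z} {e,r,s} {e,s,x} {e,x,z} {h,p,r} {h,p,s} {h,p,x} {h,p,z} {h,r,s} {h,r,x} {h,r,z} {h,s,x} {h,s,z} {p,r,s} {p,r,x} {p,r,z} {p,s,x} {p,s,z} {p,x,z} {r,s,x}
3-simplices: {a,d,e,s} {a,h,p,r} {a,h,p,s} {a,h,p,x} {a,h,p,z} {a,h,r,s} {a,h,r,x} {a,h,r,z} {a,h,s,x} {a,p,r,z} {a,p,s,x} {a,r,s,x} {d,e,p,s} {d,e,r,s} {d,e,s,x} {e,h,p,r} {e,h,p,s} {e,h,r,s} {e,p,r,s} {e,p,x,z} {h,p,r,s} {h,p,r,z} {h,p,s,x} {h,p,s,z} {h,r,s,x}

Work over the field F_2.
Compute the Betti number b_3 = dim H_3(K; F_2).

n_0=9 n_1=35 n_2=53 n_3=25  [Z2]
∂1: piv[ad,ae,ah,ap,ar,as,ax,az] rk=8  ker:de,dh,dp,dr,ds,dx,eh,ep,er,es,ex,ez,hp,hr,hs,hx,hz,pr,ps,px,pz,rs,rx,rz,sx,sz,xz
∂2: piv[ade,adr,ads,aeh,aes,aex,ahp,ahr,ahs,ahx,ahz,apr,aps,apx,apz,ars,arx,arz,asx,asz,dep,der,dex,dps,epz,exz] rk=26  ker:des,drs,dsx,ehp,ehr,ehs,epr,eps,epx,ers,esx,hpr,hps,hpx,hpz,hrs,hrx,hrz,hsx,hsz,prs,prx,prz,psx,psz,pxz,rsx
∂3: piv[ades,ahpr,ahps,ahpx,ahpz,ahrs,ahrx,ahrz,ahsx,aprz,apsx,arsx,deps,ders,desx,ehpr,ehps,ehrs,eprs,epxz,hpsz] rk=21  ker:hprs,hprz,hpsx,hrsx
b_3=(25−21)−0=4

b_3=4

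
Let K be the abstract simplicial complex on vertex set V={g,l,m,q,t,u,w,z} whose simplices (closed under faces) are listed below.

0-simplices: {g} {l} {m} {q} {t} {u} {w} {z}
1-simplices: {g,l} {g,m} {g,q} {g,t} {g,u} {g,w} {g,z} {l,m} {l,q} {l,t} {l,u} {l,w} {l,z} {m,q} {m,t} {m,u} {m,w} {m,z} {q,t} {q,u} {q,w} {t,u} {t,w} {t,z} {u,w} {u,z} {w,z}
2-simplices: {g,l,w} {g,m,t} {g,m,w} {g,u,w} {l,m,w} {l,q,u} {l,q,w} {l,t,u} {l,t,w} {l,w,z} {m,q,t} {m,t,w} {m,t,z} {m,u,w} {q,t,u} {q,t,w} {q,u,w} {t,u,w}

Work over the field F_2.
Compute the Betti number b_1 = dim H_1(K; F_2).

n_0=8 n_1=27 n_2=18  [Z2]
∂1: piv[gl,gm,gq,gt,gu,gw,gz] rk=7  ker:lm,lq,lt,lu,lw,lz,mq,mt,mu,mw,mz,qt,qu,qw,tu,tw,tz,uw,uz,wz
∂2: piv[glw,gmt,gmw,guw,lmw,lqu,lqw,ltu,ltw,lwz,mqt,mtw,mtz,muw,qtu,quw] rk=16  ker:qtw,tuw
b_1=(27−7)−16=4

b_1=4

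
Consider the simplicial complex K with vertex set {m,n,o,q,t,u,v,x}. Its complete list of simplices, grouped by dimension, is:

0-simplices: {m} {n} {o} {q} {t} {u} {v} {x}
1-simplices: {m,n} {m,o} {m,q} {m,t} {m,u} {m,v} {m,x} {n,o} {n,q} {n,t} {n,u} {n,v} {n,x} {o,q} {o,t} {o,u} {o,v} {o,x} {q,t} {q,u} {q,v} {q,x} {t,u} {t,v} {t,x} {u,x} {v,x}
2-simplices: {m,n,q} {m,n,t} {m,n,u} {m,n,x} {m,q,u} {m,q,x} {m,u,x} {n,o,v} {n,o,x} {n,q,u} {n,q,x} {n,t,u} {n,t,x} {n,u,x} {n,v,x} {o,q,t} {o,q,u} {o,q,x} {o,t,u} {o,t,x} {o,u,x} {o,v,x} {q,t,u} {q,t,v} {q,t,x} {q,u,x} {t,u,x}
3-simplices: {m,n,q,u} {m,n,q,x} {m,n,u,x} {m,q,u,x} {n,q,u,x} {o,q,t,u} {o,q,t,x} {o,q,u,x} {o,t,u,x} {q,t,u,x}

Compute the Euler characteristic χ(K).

n_0=8 n_1=27 n_2=27 n_3=10
χ=+8−27+27−10=-2

χ(K)=-2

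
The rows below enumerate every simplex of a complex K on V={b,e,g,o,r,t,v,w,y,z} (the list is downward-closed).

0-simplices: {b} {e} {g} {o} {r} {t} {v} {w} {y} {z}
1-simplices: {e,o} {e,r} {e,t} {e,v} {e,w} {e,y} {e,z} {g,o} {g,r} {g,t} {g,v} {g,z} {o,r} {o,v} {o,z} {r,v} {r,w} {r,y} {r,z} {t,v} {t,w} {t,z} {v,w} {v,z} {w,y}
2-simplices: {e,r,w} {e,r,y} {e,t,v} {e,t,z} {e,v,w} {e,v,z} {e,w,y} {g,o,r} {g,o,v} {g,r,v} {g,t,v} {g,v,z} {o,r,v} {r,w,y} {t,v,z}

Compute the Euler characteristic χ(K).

χ(K)=0

n_0=10 n_1=25 n_2=15
χ=+10−25+15=0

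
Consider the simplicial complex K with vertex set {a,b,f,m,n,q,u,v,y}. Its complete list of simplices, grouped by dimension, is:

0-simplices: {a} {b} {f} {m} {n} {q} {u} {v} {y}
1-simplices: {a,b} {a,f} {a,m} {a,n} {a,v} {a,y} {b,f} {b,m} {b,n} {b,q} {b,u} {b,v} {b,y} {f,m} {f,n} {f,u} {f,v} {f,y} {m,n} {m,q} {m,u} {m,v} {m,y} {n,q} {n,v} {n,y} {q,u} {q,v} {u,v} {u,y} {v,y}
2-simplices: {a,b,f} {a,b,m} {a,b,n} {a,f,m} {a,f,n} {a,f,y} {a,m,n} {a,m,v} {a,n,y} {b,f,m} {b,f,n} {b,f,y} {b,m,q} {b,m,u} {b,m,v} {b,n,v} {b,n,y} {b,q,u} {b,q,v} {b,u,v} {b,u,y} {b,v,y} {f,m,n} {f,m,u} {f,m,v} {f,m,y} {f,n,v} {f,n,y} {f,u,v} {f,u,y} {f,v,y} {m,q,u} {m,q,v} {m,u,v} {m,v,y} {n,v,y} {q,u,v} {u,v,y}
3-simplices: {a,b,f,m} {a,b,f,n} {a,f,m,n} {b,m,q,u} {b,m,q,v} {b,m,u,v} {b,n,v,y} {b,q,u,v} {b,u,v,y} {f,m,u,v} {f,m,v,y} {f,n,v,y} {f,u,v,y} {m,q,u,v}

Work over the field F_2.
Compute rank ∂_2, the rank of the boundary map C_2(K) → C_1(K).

n_0=9 n_1=31 n_2=38 n_3=14  [Z2]
∂1: piv[ab,af,am,an,av,ay,bq,bu] rk=8  ker:bf,bm,bn,bv,by,fm,fn,fu,fv,fy,mn,mq,mu,mv,my,nq,nv,ny,qu,qv,uv,uy,vy
∂2: piv[abf,abm,abn,afm,afn,afy,amn,amv,any,bfy,bmq,bmu,bmv,bnv,bqu,bqv,buv,buy,bvy,fmu,fmv,fmy] rk=22  ker:bfm,bfn,bny,fmn,fnv,fny,fuv,fuy,fvy,mqu,mqv,muv,mvy,nvy,quv,uvy
∂3: piv[abfm,abfn,afmn,bmqu,bmqv,bmuv,bnvy,bquv,buvy,fmuv,fmvy,fnvy,fuvy] rk=13  ker:mquv
rk∂_2=22

rank∂_2=22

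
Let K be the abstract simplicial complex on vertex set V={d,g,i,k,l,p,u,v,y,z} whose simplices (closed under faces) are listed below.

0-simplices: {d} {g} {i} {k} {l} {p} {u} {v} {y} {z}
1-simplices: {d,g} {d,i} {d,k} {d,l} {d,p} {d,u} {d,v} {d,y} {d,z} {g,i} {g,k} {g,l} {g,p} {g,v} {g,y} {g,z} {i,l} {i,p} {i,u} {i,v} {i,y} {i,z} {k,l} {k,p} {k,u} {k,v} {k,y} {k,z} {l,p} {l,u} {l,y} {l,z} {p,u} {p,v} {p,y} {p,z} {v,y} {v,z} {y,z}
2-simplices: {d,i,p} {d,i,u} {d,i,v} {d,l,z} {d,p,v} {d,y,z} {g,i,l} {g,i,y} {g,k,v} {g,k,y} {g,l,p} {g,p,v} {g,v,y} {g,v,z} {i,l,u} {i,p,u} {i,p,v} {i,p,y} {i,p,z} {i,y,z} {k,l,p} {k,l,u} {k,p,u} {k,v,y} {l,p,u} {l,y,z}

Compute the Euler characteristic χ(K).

χ(K)=-3

n_0=10 n_1=39 n_2=26
χ=+10−39+26=-3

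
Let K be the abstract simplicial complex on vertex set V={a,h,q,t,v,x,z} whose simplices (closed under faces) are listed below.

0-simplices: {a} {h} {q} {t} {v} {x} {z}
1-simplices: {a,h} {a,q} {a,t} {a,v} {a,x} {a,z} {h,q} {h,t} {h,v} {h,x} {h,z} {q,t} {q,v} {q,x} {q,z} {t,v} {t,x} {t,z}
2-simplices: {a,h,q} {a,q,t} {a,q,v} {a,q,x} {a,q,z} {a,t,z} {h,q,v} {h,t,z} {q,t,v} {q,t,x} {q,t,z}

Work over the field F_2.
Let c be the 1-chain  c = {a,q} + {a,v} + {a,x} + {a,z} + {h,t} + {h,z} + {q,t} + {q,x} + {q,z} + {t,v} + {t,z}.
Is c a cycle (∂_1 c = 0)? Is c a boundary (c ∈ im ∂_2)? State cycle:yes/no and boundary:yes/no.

n_0=7 n_1=18 n_2=11  [Z2]
∂1: piv[ah,aq,at,av,ax,az] rk=6  ker:hq,ht,hv,hx,hz,qt,qv,qx,qz,tv,tx,tz
∂2: piv[ahq,aqt,aqv,aqx,aqz,atz,hqv,htz,qtv,qtx] rk=10  ker:qtz
∂1c = 0
c vs im∂2: reduces to 0 ⇒ boundary

cycle:yes boundary:yes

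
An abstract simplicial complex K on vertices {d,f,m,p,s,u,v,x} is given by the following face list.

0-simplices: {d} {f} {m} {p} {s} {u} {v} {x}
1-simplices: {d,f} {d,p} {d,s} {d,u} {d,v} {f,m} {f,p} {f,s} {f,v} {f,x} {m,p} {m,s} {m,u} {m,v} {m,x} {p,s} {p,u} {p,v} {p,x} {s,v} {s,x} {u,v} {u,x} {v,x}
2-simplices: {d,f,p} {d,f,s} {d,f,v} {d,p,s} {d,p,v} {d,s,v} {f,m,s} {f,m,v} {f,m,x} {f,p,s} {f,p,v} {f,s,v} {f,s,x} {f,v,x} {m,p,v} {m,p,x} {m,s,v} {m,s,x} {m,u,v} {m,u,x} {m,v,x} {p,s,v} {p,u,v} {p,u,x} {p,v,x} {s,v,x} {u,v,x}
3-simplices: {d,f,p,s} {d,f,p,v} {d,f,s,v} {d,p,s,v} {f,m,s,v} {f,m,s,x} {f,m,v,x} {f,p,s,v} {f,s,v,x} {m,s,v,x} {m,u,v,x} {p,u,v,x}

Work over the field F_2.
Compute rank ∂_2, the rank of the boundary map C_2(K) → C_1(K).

rank∂_2=16

n_0=8 n_1=24 n_2=27 n_3=12  [Z2]
∂1: piv[df,dp,ds,du,dv,fm,fx] rk=7  ker:fp,fs,fv,mp,ms,mu,mv,mx,ps,pu,pv,px,sv,sx,uv,ux,vx
∂2: piv[dfp,dfs,dfv,dps,dpv,dsv,fms,fmv,fmx,fsx,fvx,mpv,mpx,muv,mux,puv] rk=16  ker:fps,fpv,fsv,msv,msx,mvx,psv,pux,pvx,svx,uvx
∂3: piv[dfps,dfpv,dfsv,dpsv,fmsv,fmsx,fmvx,fsvx,muvx,puvx] rk=10  ker:fpsv,msvx
rk∂_2=16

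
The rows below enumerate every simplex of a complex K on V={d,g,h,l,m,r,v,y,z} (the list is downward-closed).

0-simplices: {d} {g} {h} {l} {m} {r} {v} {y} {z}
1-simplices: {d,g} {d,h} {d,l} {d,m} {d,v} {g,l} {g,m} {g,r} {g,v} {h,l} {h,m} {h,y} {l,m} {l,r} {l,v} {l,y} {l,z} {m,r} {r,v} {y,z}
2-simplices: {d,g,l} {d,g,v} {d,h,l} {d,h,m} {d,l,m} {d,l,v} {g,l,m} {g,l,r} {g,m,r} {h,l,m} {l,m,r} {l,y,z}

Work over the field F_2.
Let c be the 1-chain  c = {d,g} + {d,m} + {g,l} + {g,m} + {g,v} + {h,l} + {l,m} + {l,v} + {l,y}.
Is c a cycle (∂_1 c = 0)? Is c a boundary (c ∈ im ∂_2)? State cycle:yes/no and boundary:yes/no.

cycle:no boundary:no

n_0=9 n_1=20 n_2=12  [Z2]
∂1: piv[dg,dh,dl,dm,dv,gr,hy,lz] rk=8  ker:gl,gm,gv,hl,hm,lm,lr,lv,ly,mr,rv,yz
∂2: piv[dgl,dgv,dhl,dhm,dlm,dlv,glm,glr,gmr,lyz] rk=10  ker:hlm,lmr
∂1c = {h} + {l} + {m} + {y}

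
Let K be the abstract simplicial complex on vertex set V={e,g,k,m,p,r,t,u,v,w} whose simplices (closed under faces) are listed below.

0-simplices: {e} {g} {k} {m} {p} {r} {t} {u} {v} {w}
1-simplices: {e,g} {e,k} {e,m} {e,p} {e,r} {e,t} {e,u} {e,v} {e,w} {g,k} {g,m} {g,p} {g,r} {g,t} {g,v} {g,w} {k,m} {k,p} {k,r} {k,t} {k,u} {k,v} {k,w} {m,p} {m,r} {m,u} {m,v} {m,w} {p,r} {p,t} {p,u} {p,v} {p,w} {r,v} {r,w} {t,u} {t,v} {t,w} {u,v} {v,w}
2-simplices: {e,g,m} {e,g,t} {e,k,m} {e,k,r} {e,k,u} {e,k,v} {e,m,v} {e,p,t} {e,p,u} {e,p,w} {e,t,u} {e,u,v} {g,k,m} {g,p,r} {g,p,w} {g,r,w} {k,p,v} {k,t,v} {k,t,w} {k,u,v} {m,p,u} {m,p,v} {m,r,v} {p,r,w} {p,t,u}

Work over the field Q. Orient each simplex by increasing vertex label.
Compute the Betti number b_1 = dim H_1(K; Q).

b_1=9

n_0=10 n_1=40 n_2=25  [Q]
∂1: piv[eg,ek,em,ep,er,et,eu,ev,ew] rk=9  ker:gk,gm,gp,gr,gt,gv,gw,km,kp,kr,kt,ku,kv,kw,mp,mr,mu,mv,mw,pr,pt,pu,pv,pw,rv,rw,tu,tv,tw,uv,vw
∂2: piv[egm,egt,ekm,ekr,eku,ekv,emv,ept,epu,epw,etu,euv,gkm,gpr,gpw,grw,kpv,ktv,ktw,mpu,mpv,mrv] rk=22  ker:kuv,prw,ptu
b_1=(40−9)−22=9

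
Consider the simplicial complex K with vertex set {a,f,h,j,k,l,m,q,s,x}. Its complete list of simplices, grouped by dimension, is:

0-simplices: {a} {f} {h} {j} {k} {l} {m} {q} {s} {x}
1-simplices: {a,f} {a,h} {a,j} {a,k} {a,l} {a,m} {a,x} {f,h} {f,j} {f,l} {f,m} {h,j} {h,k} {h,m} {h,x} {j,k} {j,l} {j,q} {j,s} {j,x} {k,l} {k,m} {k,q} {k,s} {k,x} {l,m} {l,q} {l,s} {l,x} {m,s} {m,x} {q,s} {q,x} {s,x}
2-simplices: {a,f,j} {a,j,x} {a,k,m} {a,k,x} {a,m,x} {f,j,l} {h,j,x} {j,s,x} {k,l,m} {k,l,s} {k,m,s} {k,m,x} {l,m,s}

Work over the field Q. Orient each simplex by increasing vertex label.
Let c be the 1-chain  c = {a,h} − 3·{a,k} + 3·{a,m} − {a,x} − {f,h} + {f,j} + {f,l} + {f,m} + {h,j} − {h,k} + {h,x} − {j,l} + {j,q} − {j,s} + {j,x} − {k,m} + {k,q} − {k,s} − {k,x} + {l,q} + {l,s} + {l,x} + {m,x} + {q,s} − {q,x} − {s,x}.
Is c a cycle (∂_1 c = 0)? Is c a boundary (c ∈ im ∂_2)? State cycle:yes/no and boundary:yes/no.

cycle:no boundary:no

n_0=10 n_1=34 n_2=13  [Q]
∂1: piv[af,ah,aj,ak,al,am,ax,jq,js] rk=9  ker:fh,fj,fl,fm,hj,hk,hm,hx,jk,jl,jx,kl,km,kq,ks,kx,lm,lq,ls,lx,ms,mx,qs,qx,sx
∂2: piv[afj,ajx,akm,akx,amx,fjl,hjx,jsx,klm,kls,kms] rk=11  ker:kmx,lms
∂1c = −2·{f} − {h} + 2·{j} − 2·{k} − 3·{l} + 2·{m} + 3·{q} + {s}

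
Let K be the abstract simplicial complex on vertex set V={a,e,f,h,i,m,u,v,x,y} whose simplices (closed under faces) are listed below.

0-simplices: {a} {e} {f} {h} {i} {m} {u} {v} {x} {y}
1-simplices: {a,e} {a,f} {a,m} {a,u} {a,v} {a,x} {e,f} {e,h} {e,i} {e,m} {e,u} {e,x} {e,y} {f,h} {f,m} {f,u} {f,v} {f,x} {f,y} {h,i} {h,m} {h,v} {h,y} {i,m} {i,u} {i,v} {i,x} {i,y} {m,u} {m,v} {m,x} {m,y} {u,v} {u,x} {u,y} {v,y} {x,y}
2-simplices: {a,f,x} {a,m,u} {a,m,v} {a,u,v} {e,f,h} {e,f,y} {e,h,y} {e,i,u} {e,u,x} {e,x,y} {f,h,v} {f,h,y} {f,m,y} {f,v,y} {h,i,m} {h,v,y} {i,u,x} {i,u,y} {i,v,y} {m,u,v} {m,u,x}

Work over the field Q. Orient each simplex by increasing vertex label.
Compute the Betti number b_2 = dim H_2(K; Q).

b_2=3

n_0=10 n_1=37 n_2=21  [Q]
∂1: piv[ae,af,am,au,av,ax,eh,ei,ey] rk=9  ker:ef,em,eu,ex,fh,fm,fu,fv,fx,fy,hi,hm,hv,hy,im,iu,iv,ix,iy,mu,mv,mx,my,uv,ux,uy,vy,xy
∂2: piv[afx,amu,amv,auv,efh,efy,ehy,eiu,eux,exy,fhv,fmy,fvy,him,iux,iuy,ivy,mux] rk=18  ker:fhy,hvy,muv
b_2=(21−18)−0=3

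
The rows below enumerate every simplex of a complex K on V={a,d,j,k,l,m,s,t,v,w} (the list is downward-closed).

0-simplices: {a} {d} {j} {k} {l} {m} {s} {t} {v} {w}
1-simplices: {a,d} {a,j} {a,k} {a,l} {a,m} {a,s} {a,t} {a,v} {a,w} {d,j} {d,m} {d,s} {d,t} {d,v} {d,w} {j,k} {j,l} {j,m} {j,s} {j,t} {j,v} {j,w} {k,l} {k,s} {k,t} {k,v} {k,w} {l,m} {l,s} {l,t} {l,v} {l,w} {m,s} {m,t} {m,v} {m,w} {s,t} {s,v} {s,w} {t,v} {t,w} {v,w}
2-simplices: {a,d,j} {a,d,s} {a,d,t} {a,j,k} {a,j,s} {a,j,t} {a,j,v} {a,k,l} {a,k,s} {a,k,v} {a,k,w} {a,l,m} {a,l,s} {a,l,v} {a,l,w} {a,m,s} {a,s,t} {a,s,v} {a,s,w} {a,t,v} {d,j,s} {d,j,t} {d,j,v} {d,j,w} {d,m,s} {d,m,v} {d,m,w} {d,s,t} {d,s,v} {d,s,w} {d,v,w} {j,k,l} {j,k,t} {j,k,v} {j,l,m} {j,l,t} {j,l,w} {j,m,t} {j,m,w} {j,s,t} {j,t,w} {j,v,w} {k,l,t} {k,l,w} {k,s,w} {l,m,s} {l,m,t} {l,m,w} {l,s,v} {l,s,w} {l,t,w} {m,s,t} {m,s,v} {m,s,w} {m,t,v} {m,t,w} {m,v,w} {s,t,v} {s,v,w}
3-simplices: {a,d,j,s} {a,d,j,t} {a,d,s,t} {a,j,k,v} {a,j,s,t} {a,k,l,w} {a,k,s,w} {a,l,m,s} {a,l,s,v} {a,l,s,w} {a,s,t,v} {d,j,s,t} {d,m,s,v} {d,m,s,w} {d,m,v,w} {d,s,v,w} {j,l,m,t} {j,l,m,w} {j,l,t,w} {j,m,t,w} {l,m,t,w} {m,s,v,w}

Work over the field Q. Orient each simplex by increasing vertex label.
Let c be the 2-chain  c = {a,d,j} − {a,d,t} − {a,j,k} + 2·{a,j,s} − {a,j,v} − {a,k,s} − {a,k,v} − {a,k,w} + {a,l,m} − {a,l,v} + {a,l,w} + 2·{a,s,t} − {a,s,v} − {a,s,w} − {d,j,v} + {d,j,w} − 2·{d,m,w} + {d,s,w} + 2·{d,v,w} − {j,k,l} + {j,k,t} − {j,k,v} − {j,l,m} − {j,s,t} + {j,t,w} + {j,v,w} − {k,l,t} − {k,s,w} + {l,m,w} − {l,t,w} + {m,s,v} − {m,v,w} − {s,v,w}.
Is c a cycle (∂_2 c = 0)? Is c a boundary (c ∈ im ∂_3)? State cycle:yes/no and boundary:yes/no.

cycle:no boundary:no

n_0=10 n_1=42 n_2=59 n_3=22  [Q]
∂1: piv[ad,aj,ak,al,am,as,at,av,aw] rk=9  ker:dj,dm,ds,dt,dv,dw,jk,jl,jm,js,jt,jv,jw,kl,ks,kt,kv,kw,lm,ls,lt,lv,lw,ms,mt,mv,mw,st,sv,sw,tv,tw,vw
∂2: piv[adj,ads,adt,ajk,ajs,ajt,ajv,akl,aks,akv,akw,alm,als,alv,alw,ams,ast,asv,asw,atv,djv,djw,dms,dmv,dmw,dsw,dvw,jkl,jkt,jlm,jlt,jmt,jtw] rk=33  ker:djs,djt,dst,dsv,jkv,jlw,jmw,jst,jvw,klt,klw,ksw,lms,lmt,lmw,lsv,lsw,ltw,mst,msv,msw,mtv,mtw,mvw,stv,svw
∂3: piv[adjs,adjt,adst,ajkv,ajst,aklw,aksw,alms,alsv,alsw,astv,dmsv,dmsw,dmvw,dsvw,jlmt,jlmw,jltw,jmtw] rk=19  ker:djst,lmtw,msvw
∂2c = −{a,j} − 2·{a,k} + {a,l} − {a,m} − {a,s} − {a,t} + 4·{a,v} + {a,w} + {d,j} − 2·{d,m} + {d,s} − {d,t} + 3·{d,v} − 2·{d,w} − 2·{j,k} + {j,m} + {j,s} + {j,t} − {j,w} − 2·{k,l} − 2·{k,s} + 2·{k,t} − 2·{k,v} + {l,m} − 2·{l,t} − {l,v} + {l,w} + {m,s} − 2·{m,v} + {s,t} − {s,v} + {v,w}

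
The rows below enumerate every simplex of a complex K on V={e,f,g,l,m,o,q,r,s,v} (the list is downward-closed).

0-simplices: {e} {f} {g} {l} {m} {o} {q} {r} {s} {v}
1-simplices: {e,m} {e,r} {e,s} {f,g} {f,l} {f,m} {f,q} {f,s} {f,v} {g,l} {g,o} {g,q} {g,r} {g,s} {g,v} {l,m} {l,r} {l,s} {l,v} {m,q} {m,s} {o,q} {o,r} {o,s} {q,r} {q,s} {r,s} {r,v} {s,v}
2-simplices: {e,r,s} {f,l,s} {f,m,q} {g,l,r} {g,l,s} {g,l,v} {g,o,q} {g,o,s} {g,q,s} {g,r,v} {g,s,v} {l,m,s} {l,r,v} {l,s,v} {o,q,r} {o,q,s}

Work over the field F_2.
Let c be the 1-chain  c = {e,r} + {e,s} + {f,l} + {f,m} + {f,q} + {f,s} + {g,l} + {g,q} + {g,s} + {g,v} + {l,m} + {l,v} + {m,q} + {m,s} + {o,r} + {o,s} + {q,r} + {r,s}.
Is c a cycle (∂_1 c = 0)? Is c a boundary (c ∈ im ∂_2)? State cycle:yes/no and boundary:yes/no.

n_0=10 n_1=29 n_2=16  [Z2]
∂1: piv[em,er,es,fg,fl,fm,fq,fv,go] rk=9  ker:fs,gl,gq,gr,gs,gv,lm,lr,ls,lv,mq,ms,oq,or,os,qr,qs,rs,rv,sv
∂2: piv[ers,fls,fmq,glr,gls,glv,goq,gos,gqs,grv,gsv,lms,oqr] rk=13  ker:lrv,lsv,oqs
∂1c = 0
c vs im∂2: reduces to 0 ⇒ boundary

cycle:yes boundary:yes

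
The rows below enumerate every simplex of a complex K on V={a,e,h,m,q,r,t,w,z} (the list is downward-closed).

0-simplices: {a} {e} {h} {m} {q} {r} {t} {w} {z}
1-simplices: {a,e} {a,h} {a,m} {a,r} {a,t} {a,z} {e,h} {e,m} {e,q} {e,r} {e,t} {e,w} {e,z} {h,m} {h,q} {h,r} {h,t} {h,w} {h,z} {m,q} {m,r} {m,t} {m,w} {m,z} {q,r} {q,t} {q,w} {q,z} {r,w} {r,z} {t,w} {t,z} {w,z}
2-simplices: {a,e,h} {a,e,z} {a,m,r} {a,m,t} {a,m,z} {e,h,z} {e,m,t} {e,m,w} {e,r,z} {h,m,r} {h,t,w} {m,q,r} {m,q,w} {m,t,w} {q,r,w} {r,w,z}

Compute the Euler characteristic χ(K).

χ(K)=-8

n_0=9 n_1=33 n_2=16
χ=+9−33+16=-8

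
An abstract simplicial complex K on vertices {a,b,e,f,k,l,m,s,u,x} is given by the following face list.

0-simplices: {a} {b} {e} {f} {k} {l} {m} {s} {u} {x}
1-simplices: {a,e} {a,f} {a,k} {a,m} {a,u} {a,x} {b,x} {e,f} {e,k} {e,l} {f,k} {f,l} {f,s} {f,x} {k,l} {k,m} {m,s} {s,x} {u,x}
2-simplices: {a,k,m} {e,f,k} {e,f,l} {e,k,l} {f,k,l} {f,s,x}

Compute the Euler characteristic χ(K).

χ(K)=-3

n_0=10 n_1=19 n_2=6
χ=+10−19+6=-3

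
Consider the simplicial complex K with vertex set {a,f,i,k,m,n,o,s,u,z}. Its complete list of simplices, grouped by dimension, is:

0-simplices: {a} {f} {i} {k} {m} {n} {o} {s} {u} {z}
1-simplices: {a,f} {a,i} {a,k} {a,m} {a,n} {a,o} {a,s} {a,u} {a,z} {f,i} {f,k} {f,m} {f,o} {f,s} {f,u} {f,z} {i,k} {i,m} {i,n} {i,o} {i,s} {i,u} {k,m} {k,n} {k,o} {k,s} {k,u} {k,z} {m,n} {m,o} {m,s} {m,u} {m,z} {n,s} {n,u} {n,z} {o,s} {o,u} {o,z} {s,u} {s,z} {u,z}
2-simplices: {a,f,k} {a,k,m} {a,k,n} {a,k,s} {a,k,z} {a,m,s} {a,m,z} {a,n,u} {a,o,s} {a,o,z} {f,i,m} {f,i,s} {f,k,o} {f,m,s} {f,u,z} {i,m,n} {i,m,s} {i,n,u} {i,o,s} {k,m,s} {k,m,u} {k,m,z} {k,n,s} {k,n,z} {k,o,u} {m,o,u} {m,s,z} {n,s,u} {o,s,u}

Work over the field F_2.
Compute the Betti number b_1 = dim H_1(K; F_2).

n_0=10 n_1=42 n_2=29  [Z2]
∂1: piv[af,ai,ak,am,an,ao,as,au,az] rk=9  ker:fi,fk,fm,fo,fs,fu,fz,ik,im,in,io,is,iu,km,kn,ko,ks,ku,kz,mn,mo,ms,mu,mz,ns,nu,nz,os,ou,oz,su,sz,uz
∂2: piv[afk,akm,akn,aks,akz,ams,amz,anu,aos,aoz,fim,fis,fko,fms,fuz,imn,inu,ios,kmu,kns,knz,kou,mou,msz,nsu,osu] rk=26  ker:ims,kms,kmz
b_1=(42−9)−26=7

b_1=7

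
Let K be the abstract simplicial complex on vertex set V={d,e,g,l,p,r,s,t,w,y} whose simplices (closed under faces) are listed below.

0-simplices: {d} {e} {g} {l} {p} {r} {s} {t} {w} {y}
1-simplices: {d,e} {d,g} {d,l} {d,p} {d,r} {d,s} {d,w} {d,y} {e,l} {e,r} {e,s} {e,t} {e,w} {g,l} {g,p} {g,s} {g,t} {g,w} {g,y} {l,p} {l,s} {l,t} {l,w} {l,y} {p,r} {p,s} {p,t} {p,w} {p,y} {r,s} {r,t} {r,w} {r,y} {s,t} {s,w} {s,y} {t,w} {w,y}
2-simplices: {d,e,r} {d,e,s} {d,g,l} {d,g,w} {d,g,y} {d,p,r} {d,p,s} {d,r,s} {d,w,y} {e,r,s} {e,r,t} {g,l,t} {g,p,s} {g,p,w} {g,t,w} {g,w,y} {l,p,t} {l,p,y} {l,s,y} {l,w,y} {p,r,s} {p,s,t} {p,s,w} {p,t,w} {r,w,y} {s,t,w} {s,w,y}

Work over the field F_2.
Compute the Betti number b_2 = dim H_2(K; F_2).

b_2=4

n_0=10 n_1=38 n_2=27  [Z2]
∂1: piv[de,dg,dl,dp,dr,ds,dw,dy,et] rk=9  ker:el,er,es,ew,gl,gp,gs,gt,gw,gy,lp,ls,lt,lw,ly,pr,ps,pt,pw,py,rs,rt,rw,ry,st,sw,sy,tw,wy
∂2: piv[der,des,dgl,dgw,dgy,dpr,dps,drs,dwy,ert,glt,gps,gpw,gtw,lpt,lpy,lsy,lwy,pst,psw,ptw,rwy,swy] rk=23  ker:ers,gwy,prs,stw
b_2=(27−23)−0=4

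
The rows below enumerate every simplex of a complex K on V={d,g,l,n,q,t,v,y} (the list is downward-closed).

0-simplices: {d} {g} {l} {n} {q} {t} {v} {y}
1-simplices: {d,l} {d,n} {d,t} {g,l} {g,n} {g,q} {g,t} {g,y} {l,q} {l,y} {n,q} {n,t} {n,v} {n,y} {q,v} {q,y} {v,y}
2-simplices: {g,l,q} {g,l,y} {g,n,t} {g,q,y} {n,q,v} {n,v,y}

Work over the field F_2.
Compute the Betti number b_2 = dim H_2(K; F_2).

b_2=0

n_0=8 n_1=17 n_2=6  [Z2]
∂1: piv[dl,dn,dt,gl,gq,gy,nv] rk=7  ker:gn,gt,lq,ly,nq,nt,ny,qv,qy,vy
∂2: piv[glq,gly,gnt,gqy,nqv,nvy] rk=6
b_2=(6−6)−0=0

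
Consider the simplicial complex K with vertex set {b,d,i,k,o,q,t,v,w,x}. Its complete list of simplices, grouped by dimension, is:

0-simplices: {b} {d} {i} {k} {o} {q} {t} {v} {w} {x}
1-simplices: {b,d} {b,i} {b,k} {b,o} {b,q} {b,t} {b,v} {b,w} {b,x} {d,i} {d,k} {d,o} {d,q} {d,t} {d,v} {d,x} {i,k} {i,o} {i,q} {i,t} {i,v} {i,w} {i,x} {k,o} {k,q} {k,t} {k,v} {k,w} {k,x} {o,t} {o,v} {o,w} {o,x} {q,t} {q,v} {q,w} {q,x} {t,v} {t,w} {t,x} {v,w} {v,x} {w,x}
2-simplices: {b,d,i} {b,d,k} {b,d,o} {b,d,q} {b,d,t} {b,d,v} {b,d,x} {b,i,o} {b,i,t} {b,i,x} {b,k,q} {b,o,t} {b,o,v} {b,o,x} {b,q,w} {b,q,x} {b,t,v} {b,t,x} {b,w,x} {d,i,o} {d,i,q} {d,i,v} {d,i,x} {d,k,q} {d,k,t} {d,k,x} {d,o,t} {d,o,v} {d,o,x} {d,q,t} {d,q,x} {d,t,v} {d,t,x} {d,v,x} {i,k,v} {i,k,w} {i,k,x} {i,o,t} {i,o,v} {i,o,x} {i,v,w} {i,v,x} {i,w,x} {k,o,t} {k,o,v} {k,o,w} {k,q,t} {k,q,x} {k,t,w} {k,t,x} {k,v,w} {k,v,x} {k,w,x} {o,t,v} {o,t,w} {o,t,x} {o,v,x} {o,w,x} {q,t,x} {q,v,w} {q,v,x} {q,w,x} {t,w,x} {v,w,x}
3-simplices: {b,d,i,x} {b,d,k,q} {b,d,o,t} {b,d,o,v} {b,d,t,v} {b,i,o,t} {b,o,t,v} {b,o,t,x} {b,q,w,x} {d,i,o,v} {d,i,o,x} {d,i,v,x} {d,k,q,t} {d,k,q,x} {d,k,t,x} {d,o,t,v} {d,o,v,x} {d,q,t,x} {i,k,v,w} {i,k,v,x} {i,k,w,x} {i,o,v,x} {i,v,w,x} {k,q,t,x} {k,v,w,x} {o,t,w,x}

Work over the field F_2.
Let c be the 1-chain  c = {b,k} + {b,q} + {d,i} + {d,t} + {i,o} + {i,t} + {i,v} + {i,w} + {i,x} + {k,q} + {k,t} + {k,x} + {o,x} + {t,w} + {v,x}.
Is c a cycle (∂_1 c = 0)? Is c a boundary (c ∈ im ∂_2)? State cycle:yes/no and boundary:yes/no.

n_0=10 n_1=43 n_2=64 n_3=26  [Z2]
∂1: piv[bd,bi,bk,bo,bq,bt,bv,bw,bx] rk=9  ker:di,dk,do,dq,dt,dv,dx,ik,io,iq,it,iv,iw,ix,ko,kq,kt,kv,kw,kx,ot,ov,ow,ox,qt,qv,qw,qx,tv,tw,tx,vw,vx,wx
∂2: piv[bdi,bdk,bdo,bdq,bdt,bdv,bdx,bio,bit,bix,bkq,bot,bov,box,bqw,bqx,btv,btx,bwx,diq,div,dkt,dkx,dqt,dvx,ikv,ikw,ikx,ivw,iwx,kot,kow,ktw,qvw] rk=34  ker:dio,dix,dkq,dot,dov,dox,dqx,dtv,dtx,iot,iov,iox,ivx,kov,kqt,kqx,ktx,kvw,kvx,kwx,otv,otw,otx,ovx,owx,qtx,qvx,qwx,twx,vwx
∂3: piv[bdix,bdkq,bdot,bdov,bdtv,biot,botv,botx,bqwx,diov,diox,divx,dkqt,dkqx,dktx,dovx,dqtx,ikvw,ikvx,ikwx,ivwx,otwx] rk=22  ker:dotv,iovx,kqtx,kvwx
∂1c = 0
c vs im∂2: reduces to 0 ⇒ boundary

cycle:yes boundary:yes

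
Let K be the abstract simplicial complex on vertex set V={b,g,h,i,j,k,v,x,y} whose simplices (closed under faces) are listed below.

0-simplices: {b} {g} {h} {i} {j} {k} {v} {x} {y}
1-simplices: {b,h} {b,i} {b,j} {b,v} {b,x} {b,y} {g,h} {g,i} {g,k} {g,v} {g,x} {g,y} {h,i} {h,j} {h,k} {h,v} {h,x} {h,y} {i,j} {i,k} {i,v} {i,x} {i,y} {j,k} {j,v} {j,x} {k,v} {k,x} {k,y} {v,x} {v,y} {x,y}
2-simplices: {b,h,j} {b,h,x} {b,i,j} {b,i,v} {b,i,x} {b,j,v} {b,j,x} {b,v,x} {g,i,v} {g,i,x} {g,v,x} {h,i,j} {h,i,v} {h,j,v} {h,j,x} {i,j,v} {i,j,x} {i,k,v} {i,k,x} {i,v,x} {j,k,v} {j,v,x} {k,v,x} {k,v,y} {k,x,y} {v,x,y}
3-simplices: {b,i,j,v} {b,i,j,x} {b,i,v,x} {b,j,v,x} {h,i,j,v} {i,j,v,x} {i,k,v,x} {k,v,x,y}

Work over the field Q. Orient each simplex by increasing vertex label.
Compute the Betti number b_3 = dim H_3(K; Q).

b_3=1

n_0=9 n_1=32 n_2=26 n_3=8  [Q]
∂1: piv[bh,bi,bj,bv,bx,by,gh,gk] rk=8  ker:gi,gv,gx,gy,hi,hj,hk,hv,hx,hy,ij,ik,iv,ix,iy,jk,jv,jx,kv,kx,ky,vx,vy,xy
∂2: piv[bhj,bhx,bij,biv,bix,bjv,bjx,bvx,giv,gix,hij,hiv,ikv,ikx,jkv,kvy,kxy] rk=17  ker:gvx,hjv,hjx,ijv,ijx,ivx,jvx,kvx,vxy
∂3: piv[bijv,bijx,bivx,bjvx,hijv,ikvx,kvxy] rk=7  ker:ijvx
b_3=(8−7)−0=1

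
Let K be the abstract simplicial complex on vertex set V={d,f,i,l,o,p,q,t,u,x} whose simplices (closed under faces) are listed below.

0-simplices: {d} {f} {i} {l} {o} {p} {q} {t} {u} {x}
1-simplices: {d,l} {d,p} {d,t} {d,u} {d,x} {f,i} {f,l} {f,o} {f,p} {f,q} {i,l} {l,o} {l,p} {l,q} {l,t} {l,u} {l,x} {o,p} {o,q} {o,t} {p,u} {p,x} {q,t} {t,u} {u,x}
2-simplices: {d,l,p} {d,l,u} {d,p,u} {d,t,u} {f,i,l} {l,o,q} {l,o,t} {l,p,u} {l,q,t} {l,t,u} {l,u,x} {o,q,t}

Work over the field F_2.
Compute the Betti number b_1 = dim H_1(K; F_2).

n_0=10 n_1=25 n_2=12  [Z2]
∂1: piv[dl,dp,dt,du,dx,fi,fl,fo,fq] rk=9  ker:fp,il,lo,lp,lq,lt,lu,lx,op,oq,ot,pu,px,qt,tu,ux
∂2: piv[dlp,dlu,dpu,dtu,fil,loq,lot,lqt,ltu,lux] rk=10  ker:lpu,oqt
b_1=(25−9)−10=6

b_1=6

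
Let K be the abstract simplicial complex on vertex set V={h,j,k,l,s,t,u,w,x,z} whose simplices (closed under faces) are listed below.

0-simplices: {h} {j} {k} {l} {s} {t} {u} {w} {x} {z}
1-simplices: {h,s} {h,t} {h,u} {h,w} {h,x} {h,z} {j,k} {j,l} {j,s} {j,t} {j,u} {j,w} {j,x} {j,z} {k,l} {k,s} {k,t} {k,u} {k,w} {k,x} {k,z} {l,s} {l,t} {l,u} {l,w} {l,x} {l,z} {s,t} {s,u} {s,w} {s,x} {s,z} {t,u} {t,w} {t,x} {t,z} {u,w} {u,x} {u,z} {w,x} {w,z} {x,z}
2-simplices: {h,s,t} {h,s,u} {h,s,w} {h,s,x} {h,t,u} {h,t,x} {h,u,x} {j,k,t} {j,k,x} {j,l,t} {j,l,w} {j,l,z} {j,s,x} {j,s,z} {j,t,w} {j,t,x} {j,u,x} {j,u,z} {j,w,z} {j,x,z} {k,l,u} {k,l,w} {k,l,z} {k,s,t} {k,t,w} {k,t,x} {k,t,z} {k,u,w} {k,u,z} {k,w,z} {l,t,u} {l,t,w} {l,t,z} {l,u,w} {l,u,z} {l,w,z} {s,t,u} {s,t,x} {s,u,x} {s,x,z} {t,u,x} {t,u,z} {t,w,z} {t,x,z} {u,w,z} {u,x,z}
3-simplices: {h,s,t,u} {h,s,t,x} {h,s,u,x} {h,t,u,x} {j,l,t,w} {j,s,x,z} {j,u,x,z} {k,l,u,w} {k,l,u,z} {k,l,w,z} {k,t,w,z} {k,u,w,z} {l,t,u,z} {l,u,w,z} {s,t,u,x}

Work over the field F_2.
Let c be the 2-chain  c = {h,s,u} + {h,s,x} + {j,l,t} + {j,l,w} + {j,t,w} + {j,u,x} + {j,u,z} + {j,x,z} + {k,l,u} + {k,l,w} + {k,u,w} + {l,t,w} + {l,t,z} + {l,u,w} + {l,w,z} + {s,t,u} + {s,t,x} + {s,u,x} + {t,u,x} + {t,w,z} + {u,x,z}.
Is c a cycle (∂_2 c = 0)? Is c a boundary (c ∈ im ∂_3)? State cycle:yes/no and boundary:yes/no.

n_0=10 n_1=42 n_2=46 n_3=15  [Z2]
∂1: piv[hs,ht,hu,hw,hx,hz,jk,jl,js] rk=9  ker:jt,ju,jw,jx,jz,kl,ks,kt,ku,kw,kx,kz,ls,lt,lu,lw,lx,lz,st,su,sw,sx,sz,tu,tw,tx,tz,uw,ux,uz,wx,wz,xz
∂2: piv[hst,hsu,hsw,hsx,htu,htx,hux,jkt,jkx,jlt,jlw,jlz,jsx,jsz,jtw,jtx,jux,juz,jwz,jxz,klu,klw,klz,kst,ktw,ktz,kuw,kuz] rk=28  ker:ktx,kwz,ltu,ltw,ltz,luw,luz,lwz,stu,stx,sux,sxz,tux,tuz,twz,txz,uwz,uxz
∂3: piv[hstu,hstx,hsux,htux,jltw,jsxz,juxz,kluw,kluz,klwz,ktwz,kuwz,ltuz] rk=13  ker:luwz,stux
∂2c = {h,u} + {h,x} + {l,t} + {l,w} + {s,u} + {s,x} + {t,w}

cycle:no boundary:no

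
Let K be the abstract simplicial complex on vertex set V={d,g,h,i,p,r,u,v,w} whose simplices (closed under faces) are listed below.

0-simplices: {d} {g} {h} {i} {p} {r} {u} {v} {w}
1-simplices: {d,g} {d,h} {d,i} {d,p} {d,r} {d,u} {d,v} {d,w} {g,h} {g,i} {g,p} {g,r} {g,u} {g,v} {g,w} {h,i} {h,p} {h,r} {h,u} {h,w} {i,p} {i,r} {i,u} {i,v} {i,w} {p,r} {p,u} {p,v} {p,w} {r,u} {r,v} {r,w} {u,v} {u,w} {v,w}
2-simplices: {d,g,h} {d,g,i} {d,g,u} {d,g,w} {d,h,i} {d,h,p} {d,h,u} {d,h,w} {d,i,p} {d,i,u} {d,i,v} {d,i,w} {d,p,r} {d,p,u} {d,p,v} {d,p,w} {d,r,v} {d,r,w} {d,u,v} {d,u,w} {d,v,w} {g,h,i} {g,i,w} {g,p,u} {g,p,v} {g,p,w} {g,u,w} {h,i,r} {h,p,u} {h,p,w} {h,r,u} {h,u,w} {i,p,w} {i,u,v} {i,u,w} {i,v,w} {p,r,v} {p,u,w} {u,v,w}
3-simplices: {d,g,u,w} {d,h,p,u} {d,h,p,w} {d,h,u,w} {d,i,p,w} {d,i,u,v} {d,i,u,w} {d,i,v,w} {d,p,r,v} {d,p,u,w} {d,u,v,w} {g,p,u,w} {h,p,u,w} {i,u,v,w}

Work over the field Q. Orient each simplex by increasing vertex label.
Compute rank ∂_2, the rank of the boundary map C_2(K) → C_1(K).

rank∂_2=25

n_0=9 n_1=35 n_2=39 n_3=14  [Q]
∂1: piv[dg,dh,di,dp,dr,du,dv,dw] rk=8  ker:gh,gi,gp,gr,gu,gv,gw,hi,hp,hr,hu,hw,ip,ir,iu,iv,iw,pr,pu,pv,pw,ru,rv,rw,uv,uw,vw
∂2: piv[dgh,dgi,dgu,dgw,dhi,dhp,dhu,dhw,dip,diu,div,diw,dpr,dpu,dpv,dpw,drv,drw,duv,duw,dvw,gpu,gpv,hir,hru] rk=25  ker:ghi,giw,gpw,guw,hpu,hpw,huw,ipw,iuv,iuw,ivw,prv,puw,uvw
∂3: piv[dguw,dhpu,dhpw,dhuw,dipw,diuv,diuw,divw,dprv,dpuw,duvw,gpuw] rk=12  ker:hpuw,iuvw
rk∂_2=25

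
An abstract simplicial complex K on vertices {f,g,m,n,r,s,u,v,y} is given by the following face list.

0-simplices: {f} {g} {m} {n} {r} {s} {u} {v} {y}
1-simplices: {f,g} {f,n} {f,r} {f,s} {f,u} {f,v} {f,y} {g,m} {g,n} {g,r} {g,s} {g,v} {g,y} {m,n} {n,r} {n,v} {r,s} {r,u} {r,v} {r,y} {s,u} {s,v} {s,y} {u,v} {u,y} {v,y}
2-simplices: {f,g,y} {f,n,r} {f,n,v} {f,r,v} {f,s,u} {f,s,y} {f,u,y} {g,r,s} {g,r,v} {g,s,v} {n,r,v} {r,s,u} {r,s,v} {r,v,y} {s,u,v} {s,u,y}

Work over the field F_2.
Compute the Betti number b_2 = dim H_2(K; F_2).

n_0=9 n_1=26 n_2=16  [Z2]
∂1: piv[fg,fn,fr,fs,fu,fv,fy,gm] rk=8  ker:gn,gr,gs,gv,gy,mn,nr,nv,rs,ru,rv,ry,su,sv,sy,uv,uy,vy
∂2: piv[fgy,fnr,fnv,frv,fsu,fsy,fuy,grs,grv,gsv,rsu,rvy,suv] rk=13  ker:nrv,rsv,suy
b_2=(16−13)−0=3

b_2=3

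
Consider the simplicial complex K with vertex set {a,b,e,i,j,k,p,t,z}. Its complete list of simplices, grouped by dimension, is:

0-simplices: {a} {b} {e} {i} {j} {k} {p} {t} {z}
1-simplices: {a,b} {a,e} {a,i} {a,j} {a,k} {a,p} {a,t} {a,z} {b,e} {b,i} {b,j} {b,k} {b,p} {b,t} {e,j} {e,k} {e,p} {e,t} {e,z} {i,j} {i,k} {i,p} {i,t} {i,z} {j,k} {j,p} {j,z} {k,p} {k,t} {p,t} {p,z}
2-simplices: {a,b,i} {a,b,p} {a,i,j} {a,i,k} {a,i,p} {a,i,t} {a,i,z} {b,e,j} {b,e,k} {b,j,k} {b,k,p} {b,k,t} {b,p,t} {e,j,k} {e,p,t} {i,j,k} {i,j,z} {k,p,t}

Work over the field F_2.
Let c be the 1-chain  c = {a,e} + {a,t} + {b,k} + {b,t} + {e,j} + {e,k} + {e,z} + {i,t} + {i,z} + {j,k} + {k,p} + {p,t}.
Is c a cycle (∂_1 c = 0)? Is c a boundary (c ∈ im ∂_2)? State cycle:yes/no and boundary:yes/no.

n_0=9 n_1=31 n_2=18  [Z2]
∂1: piv[ab,ae,ai,aj,ak,ap,at,az] rk=8  ker:be,bi,bj,bk,bp,bt,ej,ek,ep,et,ez,ij,ik,ip,it,iz,jk,jp,jz,kp,kt,pt,pz
∂2: piv[abi,abp,aij,aik,aip,ait,aiz,bej,bek,bjk,bkp,bkt,bpt,ept,ijk,ijz] rk=16  ker:ejk,kpt
∂1c = 0
c vs im∂2: residual ≠ 0 ⇒ not boundary

cycle:yes boundary:no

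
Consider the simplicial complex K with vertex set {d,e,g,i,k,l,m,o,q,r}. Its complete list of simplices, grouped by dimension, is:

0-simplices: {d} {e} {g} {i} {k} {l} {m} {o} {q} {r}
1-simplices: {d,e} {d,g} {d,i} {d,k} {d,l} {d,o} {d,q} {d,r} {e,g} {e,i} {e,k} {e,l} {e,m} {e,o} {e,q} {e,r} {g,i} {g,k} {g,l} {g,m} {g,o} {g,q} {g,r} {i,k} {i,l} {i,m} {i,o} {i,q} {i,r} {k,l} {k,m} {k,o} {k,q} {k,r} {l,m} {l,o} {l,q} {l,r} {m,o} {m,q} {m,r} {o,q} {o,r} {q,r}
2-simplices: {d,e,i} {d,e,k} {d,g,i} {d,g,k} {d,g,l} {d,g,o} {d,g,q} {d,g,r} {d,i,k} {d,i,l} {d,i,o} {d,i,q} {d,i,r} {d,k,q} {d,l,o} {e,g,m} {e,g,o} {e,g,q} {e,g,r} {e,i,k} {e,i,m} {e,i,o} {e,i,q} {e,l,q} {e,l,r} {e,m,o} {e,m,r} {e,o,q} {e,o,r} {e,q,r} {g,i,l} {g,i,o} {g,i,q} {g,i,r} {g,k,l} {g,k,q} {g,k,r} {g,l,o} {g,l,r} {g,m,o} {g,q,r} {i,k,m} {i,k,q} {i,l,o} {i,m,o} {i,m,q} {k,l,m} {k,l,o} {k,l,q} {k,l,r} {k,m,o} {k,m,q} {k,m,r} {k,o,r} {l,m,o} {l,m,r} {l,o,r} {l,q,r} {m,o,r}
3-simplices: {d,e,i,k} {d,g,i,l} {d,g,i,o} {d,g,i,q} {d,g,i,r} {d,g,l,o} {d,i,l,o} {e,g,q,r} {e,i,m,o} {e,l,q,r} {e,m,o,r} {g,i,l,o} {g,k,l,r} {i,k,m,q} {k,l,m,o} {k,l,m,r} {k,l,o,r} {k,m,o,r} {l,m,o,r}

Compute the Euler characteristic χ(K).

χ(K)=6

n_0=10 n_1=44 n_2=59 n_3=19
χ=+10−44+59−19=6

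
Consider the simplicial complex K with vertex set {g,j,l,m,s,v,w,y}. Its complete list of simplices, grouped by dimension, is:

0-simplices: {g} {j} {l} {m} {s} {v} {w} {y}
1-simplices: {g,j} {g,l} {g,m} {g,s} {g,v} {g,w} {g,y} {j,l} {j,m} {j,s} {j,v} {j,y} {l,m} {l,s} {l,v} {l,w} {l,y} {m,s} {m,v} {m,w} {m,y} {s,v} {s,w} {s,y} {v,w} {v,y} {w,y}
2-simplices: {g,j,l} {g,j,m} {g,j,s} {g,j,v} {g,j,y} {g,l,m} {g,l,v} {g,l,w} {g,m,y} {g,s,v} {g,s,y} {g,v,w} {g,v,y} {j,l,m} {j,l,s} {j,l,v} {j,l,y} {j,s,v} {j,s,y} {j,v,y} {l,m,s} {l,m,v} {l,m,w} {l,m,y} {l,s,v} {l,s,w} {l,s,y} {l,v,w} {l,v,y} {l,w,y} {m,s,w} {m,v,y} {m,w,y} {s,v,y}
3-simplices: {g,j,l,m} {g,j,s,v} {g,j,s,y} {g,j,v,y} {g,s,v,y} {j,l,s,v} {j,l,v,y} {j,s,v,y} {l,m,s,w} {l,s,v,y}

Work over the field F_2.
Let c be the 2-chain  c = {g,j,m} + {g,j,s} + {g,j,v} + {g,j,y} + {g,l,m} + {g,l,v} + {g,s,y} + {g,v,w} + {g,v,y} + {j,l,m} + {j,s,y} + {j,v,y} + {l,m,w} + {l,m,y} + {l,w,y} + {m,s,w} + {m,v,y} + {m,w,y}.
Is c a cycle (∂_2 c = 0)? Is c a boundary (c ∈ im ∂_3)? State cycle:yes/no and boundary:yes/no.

n_0=8 n_1=27 n_2=34 n_3=10  [Z2]
∂1: piv[gj,gl,gm,gs,gv,gw,gy] rk=7  ker:jl,jm,js,jv,jy,lm,ls,lv,lw,ly,ms,mv,mw,my,sv,sw,sy,vw,vy,wy
∂2: piv[gjl,gjm,gjs,gjv,gjy,glm,glv,glw,gmy,gsv,gsy,gvw,gvy,jls,jly,lms,lmv,lmw,lsw,lwy] rk=20  ker:jlm,jlv,jsv,jsy,jvy,lmy,lsv,lsy,lvw,lvy,msw,mvy,mwy,svy
∂3: piv[gjlm,gjsv,gjsy,gjvy,gsvy,jlsv,jlvy,lmsw,lsvy] rk=9  ker:jsvy
∂2c = {g,w} + {g,y} + {j,l} + {j,y} + {l,v} + {m,s} + {m,v} + {m,w} + {m,y} + {s,w} + {v,w} + {v,y}

cycle:no boundary:no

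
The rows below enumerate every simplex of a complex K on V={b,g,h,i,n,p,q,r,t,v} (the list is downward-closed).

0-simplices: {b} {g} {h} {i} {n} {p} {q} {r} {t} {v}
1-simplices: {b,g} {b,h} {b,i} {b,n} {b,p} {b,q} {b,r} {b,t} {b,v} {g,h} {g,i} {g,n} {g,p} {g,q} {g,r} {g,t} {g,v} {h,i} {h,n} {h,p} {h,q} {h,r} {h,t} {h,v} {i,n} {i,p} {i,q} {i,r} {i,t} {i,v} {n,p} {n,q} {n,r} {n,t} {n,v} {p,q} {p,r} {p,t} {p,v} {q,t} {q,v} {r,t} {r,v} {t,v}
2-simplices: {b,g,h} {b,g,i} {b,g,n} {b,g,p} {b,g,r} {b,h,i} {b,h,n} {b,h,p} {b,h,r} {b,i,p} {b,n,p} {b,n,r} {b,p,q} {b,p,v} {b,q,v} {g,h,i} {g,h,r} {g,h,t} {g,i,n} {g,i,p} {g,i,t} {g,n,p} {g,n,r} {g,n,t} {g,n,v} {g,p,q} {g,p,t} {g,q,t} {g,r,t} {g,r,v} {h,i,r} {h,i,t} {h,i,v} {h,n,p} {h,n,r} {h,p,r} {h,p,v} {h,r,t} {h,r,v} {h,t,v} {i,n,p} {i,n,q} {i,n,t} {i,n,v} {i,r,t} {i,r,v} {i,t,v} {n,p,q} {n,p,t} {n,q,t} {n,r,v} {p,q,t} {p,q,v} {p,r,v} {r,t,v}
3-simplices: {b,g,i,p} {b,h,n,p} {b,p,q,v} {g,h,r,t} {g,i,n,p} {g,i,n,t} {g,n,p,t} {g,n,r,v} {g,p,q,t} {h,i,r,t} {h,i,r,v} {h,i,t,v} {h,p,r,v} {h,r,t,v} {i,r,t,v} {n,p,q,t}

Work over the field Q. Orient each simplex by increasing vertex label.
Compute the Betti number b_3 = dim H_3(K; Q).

n_0=10 n_1=44 n_2=55 n_3=16  [Q]
∂1: piv[bg,bh,bi,bn,bp,bq,br,bt,bv] rk=9  ker:gh,gi,gn,gp,gq,gr,gt,gv,hi,hn,hp,hq,hr,ht,hv,in,ip,iq,ir,it,iv,np,nq,nr,nt,nv,pq,pr,pt,pv,qt,qv,rt,rv,tv
∂2: piv[bgh,bgi,bgn,bgp,bgr,bhi,bhn,bhp,bhr,bip,bnp,bnr,bpq,bpv,bqv,ght,gin,git,gnt,gnv,gpq,gpt,gqt,grt,grv,hir,hiv,hpr,hpv,hrv,htv,inq,npq] rk=33  ker:ghi,ghr,gip,gnp,gnr,hit,hnp,hnr,hrt,inp,int,inv,irt,irv,itv,npt,nqt,nrv,pqt,pqv,prv,rtv
∂3: piv[bgip,bhnp,bpqv,ghrt,ginp,gint,gnpt,gnrv,gpqt,hirt,hirv,hitv,hprv,hrtv,npqt] rk=15  ker:irtv
b_3=(16−15)−0=1

b_3=1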